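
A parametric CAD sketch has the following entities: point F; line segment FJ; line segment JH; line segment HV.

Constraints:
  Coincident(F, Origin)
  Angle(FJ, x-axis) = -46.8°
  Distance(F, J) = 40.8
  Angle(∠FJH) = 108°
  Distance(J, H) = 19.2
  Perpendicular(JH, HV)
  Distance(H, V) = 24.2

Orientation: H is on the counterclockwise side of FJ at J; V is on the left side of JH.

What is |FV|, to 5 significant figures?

35.000

F is at the origin; FJ runs at -46.8° with length 40.8, so J = 40.8·(cos -46.8°, sin -46.8°) = (27.930, -29.742). ∠FJH = 108.0°, so JH runs at -46.8° + (180° − 108.0°) = 25.200° from the x-axis; with |JH| = 19.2, H = J + 19.2·(cos 25.200°, sin 25.200°) = (45.302, -21.567). The perpendicularity gives HV at right angles to JH; with |HV| = 24.2 on the left of JH, V = H + 24.2·(-0.42578, 0.90483) = (34.998, 0.32986). Then |FV| = |V − F| = 35.000.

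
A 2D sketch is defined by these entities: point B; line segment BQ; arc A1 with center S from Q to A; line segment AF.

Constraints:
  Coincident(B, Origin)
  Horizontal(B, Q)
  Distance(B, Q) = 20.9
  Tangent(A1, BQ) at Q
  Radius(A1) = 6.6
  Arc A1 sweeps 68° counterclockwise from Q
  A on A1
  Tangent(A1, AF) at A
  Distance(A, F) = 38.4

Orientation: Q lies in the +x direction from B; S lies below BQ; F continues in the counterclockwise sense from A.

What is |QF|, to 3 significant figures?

44.7

On A1, Q sits at bearing 90° from S; a 68° counterclockwise sweep puts A at bearing 158°, so A = S + 6.6·(cos 158°, sin 158°) = (14.8, -4.13). Tangency of A1 to AF means the radius SA is perpendicular to AF, so AF runs along (−sin 158°, cos 158°); with |AF| = 38.4, F = (0.396, -39.7). Then |QF| = |F − Q| = 44.7.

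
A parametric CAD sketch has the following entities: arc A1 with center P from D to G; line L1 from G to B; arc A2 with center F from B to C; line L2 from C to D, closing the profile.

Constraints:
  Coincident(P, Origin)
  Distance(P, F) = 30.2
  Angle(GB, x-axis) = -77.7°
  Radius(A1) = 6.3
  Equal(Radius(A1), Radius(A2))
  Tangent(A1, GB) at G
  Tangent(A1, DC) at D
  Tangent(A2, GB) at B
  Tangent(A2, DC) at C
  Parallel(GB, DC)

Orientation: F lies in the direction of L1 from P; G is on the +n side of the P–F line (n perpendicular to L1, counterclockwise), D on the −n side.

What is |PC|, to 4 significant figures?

30.85

Tangency of A1 to both parallel lines with radius 6.3 puts G and D at P ± 6.3·n: G = (6.155, 1.342), D = (-6.155, -1.342). Equal radii place B and C the same way about F: B = F + 6.3·n = (12.59, -28.16), C = F − 6.3·n = (0.2781, -30.85). Then |PC| = |C − P| = 30.85.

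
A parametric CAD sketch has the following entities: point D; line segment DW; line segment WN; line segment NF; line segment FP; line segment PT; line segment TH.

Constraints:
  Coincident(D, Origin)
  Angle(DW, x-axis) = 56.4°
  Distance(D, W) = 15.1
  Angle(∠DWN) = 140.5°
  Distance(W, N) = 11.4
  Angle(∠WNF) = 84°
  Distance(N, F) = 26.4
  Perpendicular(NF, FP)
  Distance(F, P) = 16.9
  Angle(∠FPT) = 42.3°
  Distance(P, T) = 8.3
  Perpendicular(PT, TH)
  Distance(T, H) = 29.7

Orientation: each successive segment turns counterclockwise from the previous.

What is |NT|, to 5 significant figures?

23.431

D is at the origin; DW runs at 56.4° with length 15.1, so W = (8.3562, 12.577). ∠DWN = 140.5° gives WN at 95.900° from the x-axis; with |WN| = 11.4, N = (7.1844, 23.917). ∠WNF = 84.0° gives NF at -168.10° from the x-axis; with |NF| = 26.4, F = (-18.648, 18.473). The perpendicularity gives FP at right angles to NF, so FP runs at -78.100°; with |FP| = 16.9, P = (-15.163, 1.9361). ∠FPT = 42.3° gives PT at 59.600° from the x-axis; with |PT| = 8.3, T = (-10.963, 9.0950). Then |NT| = |T − N| = 23.431.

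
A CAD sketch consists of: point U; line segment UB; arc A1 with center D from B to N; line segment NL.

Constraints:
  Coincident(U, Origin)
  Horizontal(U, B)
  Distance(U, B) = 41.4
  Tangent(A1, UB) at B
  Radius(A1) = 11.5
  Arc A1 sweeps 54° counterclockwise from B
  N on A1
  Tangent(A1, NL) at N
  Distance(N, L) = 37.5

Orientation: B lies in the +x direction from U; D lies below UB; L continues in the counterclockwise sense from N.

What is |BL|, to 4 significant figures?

47.04

U is at the origin; UB is horizontal with |UB| = 41.4 and B on the +x side, so B = (41.40, 0.000). A1 meets UB tangentially, so DB is at right angles to UB, so D = B + (0, -11.5) = (41.40, -11.50). On A1, B sits at bearing 90° from D; a 54° counterclockwise sweep puts N at bearing 144°, so N = D + 11.5·(cos 144°, sin 144°) = (32.10, -4.740). A1 meets NL tangentially, so DN is at right angles to NL, so NL runs along (−sin 144°, cos 144°); with |NL| = 37.5, L = (10.05, -35.08). Then |BL| = |L − B| = 47.04.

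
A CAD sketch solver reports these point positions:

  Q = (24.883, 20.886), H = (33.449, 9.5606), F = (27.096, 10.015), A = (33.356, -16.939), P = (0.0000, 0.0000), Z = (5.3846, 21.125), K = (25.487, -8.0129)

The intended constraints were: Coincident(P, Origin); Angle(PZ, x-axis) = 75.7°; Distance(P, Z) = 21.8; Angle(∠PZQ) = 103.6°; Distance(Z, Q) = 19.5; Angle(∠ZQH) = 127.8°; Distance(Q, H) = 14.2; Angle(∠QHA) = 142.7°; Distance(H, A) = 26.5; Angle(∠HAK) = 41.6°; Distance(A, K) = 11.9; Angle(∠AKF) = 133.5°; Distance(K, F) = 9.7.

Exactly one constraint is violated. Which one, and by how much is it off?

Distance(K, F) = 9.7 — off by 8.40.

P = (0.00, 0.00) ✓; PZ at 75.70° ✓; |PZ| = 21.80 ✓; ∠PZQ = 103.6° ✓; |ZQ| = 19.50 ✓; ∠ZQH = 127.8° ✓; |QH| = 14.20 ✓; ∠QHA = 142.7° ✓; |HA| = 26.50 ✓; ∠HAK = 41.60° ✓; |AK| = 11.90 ✓; ∠AKF = 133.5° ✓; |KF| = 18.10 ✗.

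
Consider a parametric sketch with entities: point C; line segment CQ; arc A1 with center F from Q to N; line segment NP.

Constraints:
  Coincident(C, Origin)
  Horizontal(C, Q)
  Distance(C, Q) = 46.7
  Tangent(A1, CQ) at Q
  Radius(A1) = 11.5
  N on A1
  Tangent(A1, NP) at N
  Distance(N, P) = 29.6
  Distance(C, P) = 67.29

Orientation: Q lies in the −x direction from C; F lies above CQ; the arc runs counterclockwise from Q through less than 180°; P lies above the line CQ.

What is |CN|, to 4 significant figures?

40.70

Checks: |FN| = 11.50 ✓; ∠(FN, NP) = 90.00° ✓; |NP| = 29.60 ✓; |CP| = 67.29 ✓.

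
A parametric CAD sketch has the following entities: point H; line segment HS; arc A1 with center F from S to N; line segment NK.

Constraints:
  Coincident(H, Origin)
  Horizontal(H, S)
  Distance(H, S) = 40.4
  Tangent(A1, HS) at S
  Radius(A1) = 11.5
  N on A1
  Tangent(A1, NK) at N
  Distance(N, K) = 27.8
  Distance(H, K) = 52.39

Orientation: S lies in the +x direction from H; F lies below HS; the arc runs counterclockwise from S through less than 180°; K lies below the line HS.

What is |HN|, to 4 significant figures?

31.86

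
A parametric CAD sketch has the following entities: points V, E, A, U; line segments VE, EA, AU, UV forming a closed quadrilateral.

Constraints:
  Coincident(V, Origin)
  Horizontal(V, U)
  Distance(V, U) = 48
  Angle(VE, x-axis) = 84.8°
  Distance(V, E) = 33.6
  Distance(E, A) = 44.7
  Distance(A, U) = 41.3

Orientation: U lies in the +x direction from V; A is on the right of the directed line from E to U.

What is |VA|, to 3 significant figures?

13.7

V is at the origin; VU is horizontal with |VU| = 48.0 and U in +x, so U = (48.0, 0). VE runs at 84.8° with |VE| = 33.6, so E = (3.05, 33.5). A is determined by |EA| = 44.7 and |AU| = 41.3 together: it lies at the intersection of circle(E, 44.7) and circle(U, 41.3). With |EU| = 56.0, the foot of the radical line on EU is 30.6 from E and the perpendicular offset is √(44.7² − 30.6²) = 32.6. Taking the right-of-EU solution: A = (8.18, -10.9).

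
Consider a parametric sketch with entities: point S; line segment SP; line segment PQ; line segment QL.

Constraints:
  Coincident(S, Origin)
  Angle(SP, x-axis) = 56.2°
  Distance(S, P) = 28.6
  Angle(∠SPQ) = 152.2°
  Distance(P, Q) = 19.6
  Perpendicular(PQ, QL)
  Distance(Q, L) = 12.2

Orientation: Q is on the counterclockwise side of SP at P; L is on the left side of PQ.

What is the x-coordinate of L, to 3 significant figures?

5.83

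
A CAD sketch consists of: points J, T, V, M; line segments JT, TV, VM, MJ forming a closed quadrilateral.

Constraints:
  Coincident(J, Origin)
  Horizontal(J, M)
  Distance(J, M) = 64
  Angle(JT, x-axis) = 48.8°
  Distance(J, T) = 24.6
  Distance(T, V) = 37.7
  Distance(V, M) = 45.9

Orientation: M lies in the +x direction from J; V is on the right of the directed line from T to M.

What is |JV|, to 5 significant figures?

28.963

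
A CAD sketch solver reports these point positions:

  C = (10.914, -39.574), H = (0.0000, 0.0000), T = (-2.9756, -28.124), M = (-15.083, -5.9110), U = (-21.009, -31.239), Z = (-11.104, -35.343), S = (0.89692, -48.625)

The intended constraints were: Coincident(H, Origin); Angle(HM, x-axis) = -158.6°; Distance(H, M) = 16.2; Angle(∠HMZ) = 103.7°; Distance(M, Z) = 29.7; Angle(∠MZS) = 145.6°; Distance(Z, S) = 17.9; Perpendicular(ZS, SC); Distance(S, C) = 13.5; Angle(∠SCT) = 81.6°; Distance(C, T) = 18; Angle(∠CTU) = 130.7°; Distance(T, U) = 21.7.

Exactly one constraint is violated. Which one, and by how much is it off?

Distance(T, U) = 21.7 — off by 3.40.

H = (0.00, 0.00) ✓; HM at -158.6° ✓; |HM| = 16.20 ✓; ∠HMZ = 103.7° ✓; |MZ| = 29.70 ✓; ∠MZS = 145.6° ✓; |ZS| = 17.90 ✓; ∠(ZS, SC) = 90.00° ✓; |SC| = 13.50 ✓; ∠SCT = 81.60° ✓; |CT| = 18.00 ✓; ∠CTU = 130.7° ✓; |TU| = 18.30 ✗.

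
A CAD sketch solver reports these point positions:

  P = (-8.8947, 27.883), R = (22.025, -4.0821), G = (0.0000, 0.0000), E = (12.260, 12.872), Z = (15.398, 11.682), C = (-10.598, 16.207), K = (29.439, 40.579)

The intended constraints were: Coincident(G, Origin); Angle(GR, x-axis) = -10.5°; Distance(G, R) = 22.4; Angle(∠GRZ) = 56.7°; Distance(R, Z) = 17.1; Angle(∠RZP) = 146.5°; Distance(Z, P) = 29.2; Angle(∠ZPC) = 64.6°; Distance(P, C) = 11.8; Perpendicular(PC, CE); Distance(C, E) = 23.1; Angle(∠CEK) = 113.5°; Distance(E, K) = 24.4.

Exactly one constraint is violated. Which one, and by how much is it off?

Distance(E, K) = 24.4 — off by 8.20.

G = (0.00, 0.00) ✓; GR at -10.50° ✓; |GR| = 22.40 ✓; ∠GRZ = 56.70° ✓; |RZ| = 17.10 ✓; ∠RZP = 146.5° ✓; |ZP| = 29.20 ✓; ∠ZPC = 64.60° ✓; |PC| = 11.80 ✓; ∠(PC, CE) = 90.00° ✓; |CE| = 23.10 ✓; ∠CEK = 113.5° ✓; |EK| = 32.60 ✗.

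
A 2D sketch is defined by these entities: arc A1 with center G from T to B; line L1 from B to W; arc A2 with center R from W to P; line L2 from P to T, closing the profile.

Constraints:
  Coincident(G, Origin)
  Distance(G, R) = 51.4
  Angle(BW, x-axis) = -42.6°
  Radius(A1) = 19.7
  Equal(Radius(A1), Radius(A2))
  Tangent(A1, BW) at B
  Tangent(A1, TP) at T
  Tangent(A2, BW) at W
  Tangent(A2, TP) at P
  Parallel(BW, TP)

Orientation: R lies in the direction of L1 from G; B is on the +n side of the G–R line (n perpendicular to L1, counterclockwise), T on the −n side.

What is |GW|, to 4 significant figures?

55.05

Tangency of A1 to both parallel lines with radius 19.7 puts B and T at G ± 19.7·n: B = (13.33, 14.50), T = (-13.33, -14.50). Equal radii place W and P the same way about R: W = R + 19.7·n = (51.17, -20.29), P = R − 19.7·n = (24.50, -49.29). Then |GW| = |W − G| = 55.05.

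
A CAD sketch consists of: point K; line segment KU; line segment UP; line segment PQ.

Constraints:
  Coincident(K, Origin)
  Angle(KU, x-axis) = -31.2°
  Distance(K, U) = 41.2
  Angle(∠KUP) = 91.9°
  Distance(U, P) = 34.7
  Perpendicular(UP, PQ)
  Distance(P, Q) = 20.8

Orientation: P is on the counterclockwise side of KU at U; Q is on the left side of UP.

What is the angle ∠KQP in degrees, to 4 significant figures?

119.5°

K is at the origin; KU runs at -31.2° with length 41.2, so U = 41.2·(cos -31.2°, sin -31.2°) = (35.24, -21.34). ∠KUP = 91.9°, so UP runs at -31.2° + (180° − 91.9°) = 56.90° from the x-axis; with |UP| = 34.7, P = U + 34.7·(cos 56.90°, sin 56.90°) = (54.19, 7.726). The perpendicularity gives PQ at right angles to UP; with |PQ| = 20.8 on the left of UP, Q = P + 20.8·(-0.8377, 0.5461) = (36.77, 19.09). Then cos ∠KQP = QK·QP / (|QK||QP|), giving 119.5°.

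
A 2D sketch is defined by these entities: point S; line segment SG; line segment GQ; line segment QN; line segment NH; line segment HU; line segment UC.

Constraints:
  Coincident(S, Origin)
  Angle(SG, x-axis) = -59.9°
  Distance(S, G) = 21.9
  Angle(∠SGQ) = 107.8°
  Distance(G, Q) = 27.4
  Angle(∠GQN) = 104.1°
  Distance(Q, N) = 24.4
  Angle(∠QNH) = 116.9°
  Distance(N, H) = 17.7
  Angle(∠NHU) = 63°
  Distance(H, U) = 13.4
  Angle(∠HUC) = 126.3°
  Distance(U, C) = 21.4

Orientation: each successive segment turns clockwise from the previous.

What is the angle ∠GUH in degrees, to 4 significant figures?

157.1°

S is at the origin; SG runs at -59.9° with length 21.9, so G = (10.98, -18.95). ∠SGQ = 107.8° gives GQ at -132.1° from the x-axis; with |GQ| = 27.4, Q = (-7.387, -39.28). ∠GQN = 104.1° gives QN at 152.0° from the x-axis; with |QN| = 24.4, N = (-28.93, -27.82). ∠QNH = 116.9° gives NH at 88.90° from the x-axis; with |NH| = 17.7, H = (-28.59, -10.13). ∠NHU = 63.0° gives HU at -28.10° from the x-axis; with |HU| = 13.4, U = (-16.77, -16.44). Then cos ∠GUH = UG·UH / (|UG||UH|), giving 157.1°.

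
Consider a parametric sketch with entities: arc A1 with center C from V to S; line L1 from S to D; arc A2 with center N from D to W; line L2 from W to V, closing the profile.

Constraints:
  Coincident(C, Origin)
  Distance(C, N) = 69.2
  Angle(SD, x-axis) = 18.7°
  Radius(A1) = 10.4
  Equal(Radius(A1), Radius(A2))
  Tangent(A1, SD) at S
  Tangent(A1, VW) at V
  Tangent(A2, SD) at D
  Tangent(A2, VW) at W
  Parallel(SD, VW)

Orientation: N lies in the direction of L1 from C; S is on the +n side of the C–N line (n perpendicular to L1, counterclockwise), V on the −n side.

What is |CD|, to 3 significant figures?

70.0

The slot axis is L1's direction at 18.7°, so u = (cos 18.7°, sin 18.7°) = (0.947, 0.321) and n = (−sin 18.7°, cos 18.7°) = (-0.321, 0.947). C is at the origin and N lies 69.2 along u from C, so N = 69.2·u = (65.5, 22.2). Tangency of A1 to both parallel lines with radius 10.4 puts S and V at C ± 10.4·n: S = (-3.33, 9.85), V = (3.33, -9.85). Equal radii place D and W the same way about N: D = N + 10.4·n = (62.2, 32.0), W = N − 10.4·n = (68.9, 12.3). Then |CD| = |D − C| = 70.0.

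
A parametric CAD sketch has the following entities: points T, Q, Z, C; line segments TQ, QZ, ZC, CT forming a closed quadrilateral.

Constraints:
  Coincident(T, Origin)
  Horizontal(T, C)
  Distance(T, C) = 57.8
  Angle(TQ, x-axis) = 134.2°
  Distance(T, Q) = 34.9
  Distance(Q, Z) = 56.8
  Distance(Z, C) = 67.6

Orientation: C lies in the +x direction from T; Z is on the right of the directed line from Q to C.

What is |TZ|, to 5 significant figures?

28.177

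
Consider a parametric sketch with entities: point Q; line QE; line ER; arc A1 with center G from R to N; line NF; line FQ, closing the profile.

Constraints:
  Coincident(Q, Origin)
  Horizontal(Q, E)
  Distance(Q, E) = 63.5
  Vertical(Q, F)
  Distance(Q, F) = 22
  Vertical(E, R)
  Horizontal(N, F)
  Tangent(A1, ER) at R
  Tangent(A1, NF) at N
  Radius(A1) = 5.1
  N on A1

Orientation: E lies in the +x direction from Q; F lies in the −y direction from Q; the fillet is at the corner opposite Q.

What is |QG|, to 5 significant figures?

60.796

QF is vertical with |QF| = 22.0 and F on the −y side, so F = (0.0000, -22.000). The virtual corner opposite Q is at (63.500, -22.000). A1 meets ER tangentially, so GR is at right angles to ER and tangency of A1 to NF means the radius GN is perpendicular to NF, with radius 5.1, so the center G sits 5.1 in from both sides at G = (58.400, -16.900). Then |QG| = |G − Q| = 60.796.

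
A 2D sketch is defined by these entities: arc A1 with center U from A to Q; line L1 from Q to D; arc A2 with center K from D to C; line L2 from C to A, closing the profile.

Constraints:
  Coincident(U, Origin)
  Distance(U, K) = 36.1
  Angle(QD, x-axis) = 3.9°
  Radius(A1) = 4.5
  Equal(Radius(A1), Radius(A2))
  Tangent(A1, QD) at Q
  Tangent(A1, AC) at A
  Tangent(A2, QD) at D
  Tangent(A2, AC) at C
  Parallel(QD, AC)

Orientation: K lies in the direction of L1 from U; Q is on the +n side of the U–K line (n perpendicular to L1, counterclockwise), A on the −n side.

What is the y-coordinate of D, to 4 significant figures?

6.945

The slot axis is L1's direction at 3.9°, so u = (cos 3.9°, sin 3.9°) = (0.9977, 0.06802) and n = (−sin 3.9°, cos 3.9°) = (-0.06802, 0.9977). U is at the origin and K lies 36.1 along u from U, so K = 36.1·u = (36.02, 2.455). Tangency of A1 to both parallel lines with radius 4.5 puts Q and A at U ± 4.5·n: Q = (-0.3061, 4.490), A = (0.3061, -4.490). Equal radii place D and C the same way about K: D = K + 4.5·n = (35.71, 6.945), C = K − 4.5·n = (36.32, -2.034). So D.y = 6.945.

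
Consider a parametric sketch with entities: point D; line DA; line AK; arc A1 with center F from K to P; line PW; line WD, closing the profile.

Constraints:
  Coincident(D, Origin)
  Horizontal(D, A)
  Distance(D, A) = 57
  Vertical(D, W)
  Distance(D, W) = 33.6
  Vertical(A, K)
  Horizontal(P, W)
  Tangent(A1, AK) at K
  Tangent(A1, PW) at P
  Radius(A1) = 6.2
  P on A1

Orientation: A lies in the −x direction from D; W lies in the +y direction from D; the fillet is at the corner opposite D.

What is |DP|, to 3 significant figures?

60.9

D is at the origin; D and A share the same y with |DA| = 57.0 and A on the −x side, so A = (-57.0, 0.00). DW is vertical with |DW| = 33.6 and W on the +y side, so W = (0.00, 33.6). The virtual corner opposite D is at (-57.0, 33.6). The tangent condition forces FK to be normal to AK and since A1 is tangent to PW there, FP ⟂ PW, with radius 6.2, so the center F sits 6.2 in from both sides at F = (-50.8, 27.4). That places the tangent points at K = (-57.0, 27.4) on AK and P = (-50.8, 33.6) on PW. Then |DP| = |P − D| = 60.9.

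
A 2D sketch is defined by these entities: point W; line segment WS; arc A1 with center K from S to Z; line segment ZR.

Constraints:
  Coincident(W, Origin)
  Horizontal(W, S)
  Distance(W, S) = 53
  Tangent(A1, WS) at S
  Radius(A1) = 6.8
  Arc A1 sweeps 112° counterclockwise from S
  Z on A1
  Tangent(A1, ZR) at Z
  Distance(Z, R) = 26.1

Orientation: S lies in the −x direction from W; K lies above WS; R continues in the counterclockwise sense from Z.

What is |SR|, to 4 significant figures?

33.73

On A1, S sits at bearing -90° from K; a 112° counterclockwise sweep puts Z at bearing 22°, so Z = K + 6.8·(cos 22°, sin 22°) = (-46.70, 9.347). The tangent condition forces KZ to be normal to ZR, so ZR runs along (−sin 22°, cos 22°); with |ZR| = 26.1, R = (-56.47, 33.55). Then |SR| = |R − S| = 33.73.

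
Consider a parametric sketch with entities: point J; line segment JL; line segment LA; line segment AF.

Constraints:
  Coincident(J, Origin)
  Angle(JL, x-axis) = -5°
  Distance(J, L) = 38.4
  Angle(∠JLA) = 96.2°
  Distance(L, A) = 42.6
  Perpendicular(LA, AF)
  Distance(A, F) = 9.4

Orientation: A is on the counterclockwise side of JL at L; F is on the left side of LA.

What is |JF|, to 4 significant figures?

54.89

J is at the origin; JL runs at -5.0° with length 38.4, so L = 38.4·(cos -5.0°, sin -5.0°) = (38.25, -3.347). ∠JLA = 96.2°, so LA runs at -5.0° + (180° − 96.2°) = 78.80° from the x-axis; with |LA| = 42.6, A = L + 42.6·(cos 78.80°, sin 78.80°) = (46.53, 38.44). LA is perpendicular to AF; with |AF| = 9.4 on the left of LA, F = A + 9.4·(-0.9810, 0.1942) = (37.31, 40.27). Then |JF| = |F − J| = 54.89.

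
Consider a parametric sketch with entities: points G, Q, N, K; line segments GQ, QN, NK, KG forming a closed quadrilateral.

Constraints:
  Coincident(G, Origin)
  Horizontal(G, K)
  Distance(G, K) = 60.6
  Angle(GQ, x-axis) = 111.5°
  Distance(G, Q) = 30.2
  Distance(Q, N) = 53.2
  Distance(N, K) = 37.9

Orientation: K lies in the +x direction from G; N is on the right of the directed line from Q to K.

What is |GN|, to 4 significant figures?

27.04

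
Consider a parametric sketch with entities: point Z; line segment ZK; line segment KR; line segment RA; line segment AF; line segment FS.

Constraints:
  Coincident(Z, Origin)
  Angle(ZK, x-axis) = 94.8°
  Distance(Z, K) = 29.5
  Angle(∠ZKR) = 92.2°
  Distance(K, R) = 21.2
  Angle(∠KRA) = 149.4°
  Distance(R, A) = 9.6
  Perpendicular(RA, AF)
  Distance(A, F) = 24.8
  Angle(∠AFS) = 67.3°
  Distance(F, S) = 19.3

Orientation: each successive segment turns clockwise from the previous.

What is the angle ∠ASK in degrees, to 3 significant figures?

103°

Z is at the origin; ZK runs at 94.8° with length 29.5, so K = (-2.47, 29.4). ∠ZKR = 92.2° gives KR at 7.00° from the x-axis; with |KR| = 21.2, R = (18.6, 32.0). ∠KRA = 149.4° gives RA at -23.6° from the x-axis; with |RA| = 9.6, A = (27.4, 28.1). RA ⟂ AF, so AF runs at -114°; with |AF| = 24.8, F = (17.4, 5.41). ∠AFS = 67.3° gives FS at 134° from the x-axis; with |FS| = 19.3, S = (4.11, 19.4). Then cos ∠ASK = SA·SK / (|SA||SK|), giving 103°.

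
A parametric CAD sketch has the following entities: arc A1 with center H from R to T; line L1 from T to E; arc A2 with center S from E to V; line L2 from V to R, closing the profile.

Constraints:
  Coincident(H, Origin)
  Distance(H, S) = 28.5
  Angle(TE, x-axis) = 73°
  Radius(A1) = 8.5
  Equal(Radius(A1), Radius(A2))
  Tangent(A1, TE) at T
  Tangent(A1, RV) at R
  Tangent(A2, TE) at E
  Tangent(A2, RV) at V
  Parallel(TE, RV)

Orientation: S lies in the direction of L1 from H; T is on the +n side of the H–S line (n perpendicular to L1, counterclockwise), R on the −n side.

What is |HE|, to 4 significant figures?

29.74

The slot axis is L1's direction at 73.0°, so u = (cos 73.0°, sin 73.0°) = (0.2924, 0.9563) and n = (−sin 73.0°, cos 73.0°) = (-0.9563, 0.2924). H is at the origin and S lies 28.5 along u from H, so S = 28.5·u = (8.333, 27.25). Tangency of A1 to both parallel lines with radius 8.5 puts T and R at H ± 8.5·n: T = (-8.129, 2.485), R = (8.129, -2.485). Equal radii place E and V the same way about S: E = S + 8.5·n = (0.2040, 29.74), V = S − 8.5·n = (16.46, 24.77). Then |HE| = |E − H| = 29.74.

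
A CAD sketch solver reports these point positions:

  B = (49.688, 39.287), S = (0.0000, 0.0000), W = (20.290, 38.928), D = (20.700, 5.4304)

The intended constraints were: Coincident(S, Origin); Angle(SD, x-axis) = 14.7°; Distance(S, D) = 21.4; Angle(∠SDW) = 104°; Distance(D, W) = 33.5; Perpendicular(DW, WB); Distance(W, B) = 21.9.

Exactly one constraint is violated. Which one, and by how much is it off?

Distance(W, B) = 21.9 — off by 7.50.

S = (0.00, 0.00) ✓; SD at 14.70° ✓; |SD| = 21.40 ✓; ∠SDW = 104.0° ✓; |DW| = 33.50 ✓; ∠(DW, WB) = 90.00° ✓; |WB| = 29.40 ✗.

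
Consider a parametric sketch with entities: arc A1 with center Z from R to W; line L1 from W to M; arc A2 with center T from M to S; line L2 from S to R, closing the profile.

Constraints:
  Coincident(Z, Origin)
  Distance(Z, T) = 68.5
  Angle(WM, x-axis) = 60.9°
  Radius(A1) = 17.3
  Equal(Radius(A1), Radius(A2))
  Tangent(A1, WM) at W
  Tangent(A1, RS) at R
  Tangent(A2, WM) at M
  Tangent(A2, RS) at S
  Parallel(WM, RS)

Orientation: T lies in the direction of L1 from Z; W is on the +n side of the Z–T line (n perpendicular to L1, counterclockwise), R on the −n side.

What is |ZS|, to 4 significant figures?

70.65

The slot axis is L1's direction at 60.9°, so u = (cos 60.9°, sin 60.9°) = (0.4863, 0.8738) and n = (−sin 60.9°, cos 60.9°) = (-0.8738, 0.4863). Z is at the origin and T lies 68.5 along u from Z, so T = 68.5·u = (33.31, 59.85). Tangency of A1 to both parallel lines with radius 17.3 puts W and R at Z ± 17.3·n: W = (-15.12, 8.414), R = (15.12, -8.414). Equal radii place M and S the same way about T: M = T + 17.3·n = (18.20, 68.27), S = T − 17.3·n = (48.43, 51.44). Then |ZS| = |S − Z| = 70.65.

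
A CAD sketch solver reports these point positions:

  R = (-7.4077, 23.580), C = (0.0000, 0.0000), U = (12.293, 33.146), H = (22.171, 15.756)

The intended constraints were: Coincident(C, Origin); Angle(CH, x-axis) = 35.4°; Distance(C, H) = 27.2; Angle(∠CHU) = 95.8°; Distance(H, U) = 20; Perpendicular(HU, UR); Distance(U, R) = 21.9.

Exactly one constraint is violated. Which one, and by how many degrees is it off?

Perpendicular(HU, UR) — off by 3.70°.

C = (0.00, 0.00) ✓; CH at 35.40° ✓; |CH| = 27.20 ✓; ∠CHU = 95.80° ✓; |HU| = 20.00 ✓; ∠(HU, UR) = 86.30° ✗; |UR| = 21.90 ✓.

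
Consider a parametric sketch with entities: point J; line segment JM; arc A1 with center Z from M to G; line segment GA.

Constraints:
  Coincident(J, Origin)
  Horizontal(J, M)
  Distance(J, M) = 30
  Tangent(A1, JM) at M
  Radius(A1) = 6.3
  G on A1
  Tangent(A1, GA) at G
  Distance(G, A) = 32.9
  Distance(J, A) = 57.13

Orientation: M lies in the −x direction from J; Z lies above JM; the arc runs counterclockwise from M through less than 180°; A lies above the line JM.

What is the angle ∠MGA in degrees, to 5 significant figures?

117.60°

Checks: ∠(ZM, MJ) = 90.00° ✓; |ZM| = 6.300 ✓; |ZG| = 6.300 ✓; ∠(ZG, GA) = 90.00° ✓; |GA| = 32.90 ✓; |JA| = 57.13 ✓.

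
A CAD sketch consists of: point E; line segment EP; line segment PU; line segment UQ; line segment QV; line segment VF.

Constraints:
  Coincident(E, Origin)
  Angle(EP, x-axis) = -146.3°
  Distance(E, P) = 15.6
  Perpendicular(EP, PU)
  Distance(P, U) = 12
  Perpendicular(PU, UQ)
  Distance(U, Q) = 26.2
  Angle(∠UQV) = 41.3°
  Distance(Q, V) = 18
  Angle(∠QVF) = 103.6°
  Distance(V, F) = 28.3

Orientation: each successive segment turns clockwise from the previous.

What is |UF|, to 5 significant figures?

11.360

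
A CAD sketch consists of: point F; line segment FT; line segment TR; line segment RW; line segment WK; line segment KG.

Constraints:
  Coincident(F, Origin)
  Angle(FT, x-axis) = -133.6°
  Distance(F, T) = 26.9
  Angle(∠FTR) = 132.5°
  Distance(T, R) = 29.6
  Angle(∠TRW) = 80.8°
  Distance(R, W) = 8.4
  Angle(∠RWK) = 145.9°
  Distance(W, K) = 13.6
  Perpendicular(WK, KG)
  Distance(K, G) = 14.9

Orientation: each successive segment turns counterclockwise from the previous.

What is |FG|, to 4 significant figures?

28.81

F is at the origin; FT runs at -133.6° with length 26.9, so T = (-18.55, -19.48). ∠FTR = 132.5° gives TR at -86.10° from the x-axis; with |TR| = 29.6, R = (-16.54, -49.01). ∠TRW = 80.8° gives RW at 13.10° from the x-axis; with |RW| = 8.4, W = (-8.356, -47.11). ∠RWK = 145.9° gives WK at 47.20° from the x-axis; with |WK| = 13.6, K = (0.8843, -37.13). WK ⟂ KG, so KG runs at 137.2°; with |KG| = 14.9, G = (-10.05, -27.01). Then |FG| = |G − F| = 28.81.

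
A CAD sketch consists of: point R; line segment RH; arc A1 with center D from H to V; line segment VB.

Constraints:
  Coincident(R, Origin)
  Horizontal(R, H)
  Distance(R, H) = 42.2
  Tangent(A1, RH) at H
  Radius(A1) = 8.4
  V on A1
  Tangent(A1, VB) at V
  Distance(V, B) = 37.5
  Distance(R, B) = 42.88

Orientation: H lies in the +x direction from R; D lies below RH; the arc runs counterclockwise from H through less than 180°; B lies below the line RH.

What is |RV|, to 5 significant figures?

34.943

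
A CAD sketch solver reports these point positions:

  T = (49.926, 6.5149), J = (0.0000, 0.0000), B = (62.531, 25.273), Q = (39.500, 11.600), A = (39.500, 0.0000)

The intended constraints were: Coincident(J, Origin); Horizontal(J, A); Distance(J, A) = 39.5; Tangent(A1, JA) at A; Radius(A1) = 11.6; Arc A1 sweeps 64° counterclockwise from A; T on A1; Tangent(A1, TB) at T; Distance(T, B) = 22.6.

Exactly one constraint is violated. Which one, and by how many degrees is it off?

Tangent(A1, TB) at T — off by 7.90°.

J = (0.00, 0.00) ✓; J.y = 0.00, A.y = 0.00 ✓; |JA| = 39.50 ✓; ∠(QA, AJ) = 90.00° ✓; |QA| = 11.60 ✓; bearing(Q→T) − bearing(Q→A) = 64.00° ✓; |QT| = 11.60 ✓; ∠(QT, TB) = 97.90° ✗; |TB| = 22.60 ✓.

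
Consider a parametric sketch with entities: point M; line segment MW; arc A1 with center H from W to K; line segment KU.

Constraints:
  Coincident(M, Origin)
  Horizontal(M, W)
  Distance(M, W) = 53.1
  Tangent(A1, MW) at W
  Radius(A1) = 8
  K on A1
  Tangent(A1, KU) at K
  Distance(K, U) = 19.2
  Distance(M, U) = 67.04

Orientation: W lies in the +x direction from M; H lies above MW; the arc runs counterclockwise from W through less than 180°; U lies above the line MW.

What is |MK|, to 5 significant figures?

61.609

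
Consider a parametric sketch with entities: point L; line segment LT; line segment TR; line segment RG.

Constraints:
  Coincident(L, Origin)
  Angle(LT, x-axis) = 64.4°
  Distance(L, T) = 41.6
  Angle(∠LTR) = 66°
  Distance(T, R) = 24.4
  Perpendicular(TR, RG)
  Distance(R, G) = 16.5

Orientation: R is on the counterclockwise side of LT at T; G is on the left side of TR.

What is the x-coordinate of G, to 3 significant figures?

-6.88

∠LTR = 66.0°, so TR runs at 64.4° + (180° − 66.0°) = 178° from the x-axis; with |TR| = 24.4, R = T + 24.4·(cos 178°, sin 178°) = (-6.42, 38.2). TR is perpendicular to RG; with |RG| = 16.5 on the left of TR, G = R + 16.5·(-0.0279, -1.00) = (-6.88, 21.7). So G.x = -6.88.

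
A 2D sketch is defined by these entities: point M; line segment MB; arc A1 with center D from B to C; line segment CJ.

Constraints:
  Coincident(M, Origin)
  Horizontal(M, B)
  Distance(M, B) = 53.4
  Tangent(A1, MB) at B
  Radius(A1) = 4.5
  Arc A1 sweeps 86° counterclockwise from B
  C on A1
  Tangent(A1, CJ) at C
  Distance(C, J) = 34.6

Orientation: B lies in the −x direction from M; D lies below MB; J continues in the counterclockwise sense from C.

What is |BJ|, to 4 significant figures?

39.31

M is at the origin; MB is horizontal with |MB| = 53.4 and B on the −x side, so B = (-53.40, 0.000). A1 meets MB tangentially, so DB is at right angles to MB, so D = B + (0, -4.5) = (-53.40, -4.500). On A1, B sits at bearing 90° from D; an 86° counterclockwise sweep puts C at bearing 176°, so C = D + 4.5·(cos 176°, sin 176°) = (-57.89, -4.186). Since A1 is tangent to CJ there, DC ⟂ CJ, so CJ runs along (−sin 176°, cos 176°); with |CJ| = 34.6, J = (-60.30, -38.70). Then |BJ| = |J − B| = 39.31.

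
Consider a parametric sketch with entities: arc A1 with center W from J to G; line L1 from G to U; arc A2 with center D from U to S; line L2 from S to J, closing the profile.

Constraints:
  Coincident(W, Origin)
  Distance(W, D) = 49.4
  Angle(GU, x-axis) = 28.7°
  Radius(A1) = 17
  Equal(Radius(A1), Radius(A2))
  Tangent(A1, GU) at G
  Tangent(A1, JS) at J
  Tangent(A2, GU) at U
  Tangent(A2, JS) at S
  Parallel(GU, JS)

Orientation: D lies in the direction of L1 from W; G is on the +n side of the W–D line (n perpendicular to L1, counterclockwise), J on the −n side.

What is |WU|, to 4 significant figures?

52.24

Tangency of A1 to both parallel lines with radius 17.0 puts G and J at W ± 17.0·n: G = (-8.164, 14.91), J = (8.164, -14.91). Equal radii place U and S the same way about D: U = D + 17.0·n = (35.17, 38.63), S = D − 17.0·n = (51.49, 8.812). Then |WU| = |U − W| = 52.24.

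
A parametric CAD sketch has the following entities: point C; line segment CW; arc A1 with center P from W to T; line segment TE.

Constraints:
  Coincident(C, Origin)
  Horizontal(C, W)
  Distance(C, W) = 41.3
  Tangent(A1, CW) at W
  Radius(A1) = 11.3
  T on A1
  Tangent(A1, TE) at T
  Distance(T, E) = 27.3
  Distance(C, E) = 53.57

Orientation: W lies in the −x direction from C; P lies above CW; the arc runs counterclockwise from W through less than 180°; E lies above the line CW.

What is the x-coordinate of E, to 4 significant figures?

-35.36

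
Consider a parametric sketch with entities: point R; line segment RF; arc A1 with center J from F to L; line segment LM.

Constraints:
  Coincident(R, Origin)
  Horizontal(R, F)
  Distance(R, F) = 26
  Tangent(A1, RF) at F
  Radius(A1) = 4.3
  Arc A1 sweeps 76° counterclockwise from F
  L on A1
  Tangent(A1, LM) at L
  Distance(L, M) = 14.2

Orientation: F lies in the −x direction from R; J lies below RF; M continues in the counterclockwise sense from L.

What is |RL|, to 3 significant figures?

30.3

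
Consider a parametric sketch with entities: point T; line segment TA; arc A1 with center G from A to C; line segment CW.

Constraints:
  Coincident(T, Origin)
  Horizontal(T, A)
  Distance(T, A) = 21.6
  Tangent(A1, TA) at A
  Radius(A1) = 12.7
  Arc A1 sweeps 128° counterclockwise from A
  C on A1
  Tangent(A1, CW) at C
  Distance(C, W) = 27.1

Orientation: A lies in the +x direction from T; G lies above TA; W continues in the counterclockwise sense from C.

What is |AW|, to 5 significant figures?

42.403

On A1, A sits at bearing -90° from G; a 128° counterclockwise sweep puts C at bearing 38°, so C = G + 12.7·(cos 38°, sin 38°) = (31.608, 20.519). A1 meets CW tangentially, so GC is at right angles to CW, so CW runs along (−sin 38°, cos 38°); with |CW| = 27.1, W = (14.923, 41.874). Then |AW| = |W − A| = 42.403.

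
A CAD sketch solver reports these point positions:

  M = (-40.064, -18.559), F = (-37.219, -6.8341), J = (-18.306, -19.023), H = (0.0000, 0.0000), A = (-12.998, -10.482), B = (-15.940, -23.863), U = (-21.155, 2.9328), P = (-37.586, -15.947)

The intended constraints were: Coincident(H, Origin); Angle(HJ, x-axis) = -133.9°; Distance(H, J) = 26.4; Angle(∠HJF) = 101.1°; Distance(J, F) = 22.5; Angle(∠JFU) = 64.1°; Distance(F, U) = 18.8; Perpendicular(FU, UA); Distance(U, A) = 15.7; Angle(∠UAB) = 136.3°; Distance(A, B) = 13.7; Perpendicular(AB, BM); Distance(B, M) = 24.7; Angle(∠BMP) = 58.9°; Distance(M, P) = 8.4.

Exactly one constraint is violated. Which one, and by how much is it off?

Distance(M, P) = 8.4 — off by 4.80.

H = (0.00, 0.00) ✓; HJ at -133.9° ✓; |HJ| = 26.40 ✓; ∠HJF = 101.1° ✓; |JF| = 22.50 ✓; ∠JFU = 64.10° ✓; |FU| = 18.80 ✓; ∠(FU, UA) = 90.00° ✓; |UA| = 15.70 ✓; ∠UAB = 136.3° ✓; |AB| = 13.70 ✓; ∠(AB, BM) = 90.00° ✓; |BM| = 24.70 ✓; ∠BMP = 58.91° ✓; |MP| = 3.600 ✗.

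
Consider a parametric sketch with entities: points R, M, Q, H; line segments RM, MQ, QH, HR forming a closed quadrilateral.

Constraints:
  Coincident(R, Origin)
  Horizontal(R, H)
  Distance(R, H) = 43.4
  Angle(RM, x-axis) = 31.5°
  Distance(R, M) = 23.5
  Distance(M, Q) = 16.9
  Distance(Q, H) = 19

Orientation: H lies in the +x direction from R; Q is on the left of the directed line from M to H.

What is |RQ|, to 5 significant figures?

40.133

Checks: |MQ| = 16.90 ✓; |QH| = 19.00 ✓.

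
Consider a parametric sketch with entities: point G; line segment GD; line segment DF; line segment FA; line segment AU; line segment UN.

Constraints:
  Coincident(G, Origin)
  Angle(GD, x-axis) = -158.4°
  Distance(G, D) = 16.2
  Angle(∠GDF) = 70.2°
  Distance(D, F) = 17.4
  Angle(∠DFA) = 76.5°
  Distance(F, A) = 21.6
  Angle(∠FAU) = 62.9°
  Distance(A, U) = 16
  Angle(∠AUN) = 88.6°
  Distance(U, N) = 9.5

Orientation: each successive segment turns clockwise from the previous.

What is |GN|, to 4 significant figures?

11.76

G is at the origin; GD runs at -158.4° with length 16.2, so D = (-15.06, -5.964). ∠GDF = 70.2° gives DF at 91.80° from the x-axis; with |DF| = 17.4, F = (-15.61, 11.43). ∠DFA = 76.5° gives FA at -11.70° from the x-axis; with |FA| = 21.6, A = (5.542, 7.048). ∠FAU = 62.9° gives AU at -128.8° from the x-axis; with |AU| = 16.0, U = (-4.483, -5.422). ∠AUN = 88.6° gives UN at 139.8° from the x-axis; with |UN| = 9.5, N = (-11.74, 0.7100). Then |GN| = |N − G| = 11.76.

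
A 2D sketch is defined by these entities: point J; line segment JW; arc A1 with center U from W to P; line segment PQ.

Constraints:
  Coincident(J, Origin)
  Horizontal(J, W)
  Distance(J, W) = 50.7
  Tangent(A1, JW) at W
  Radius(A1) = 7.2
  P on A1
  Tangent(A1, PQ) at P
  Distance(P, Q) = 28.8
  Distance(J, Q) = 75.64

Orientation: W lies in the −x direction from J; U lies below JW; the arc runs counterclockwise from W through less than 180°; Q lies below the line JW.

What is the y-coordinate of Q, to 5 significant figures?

-30.350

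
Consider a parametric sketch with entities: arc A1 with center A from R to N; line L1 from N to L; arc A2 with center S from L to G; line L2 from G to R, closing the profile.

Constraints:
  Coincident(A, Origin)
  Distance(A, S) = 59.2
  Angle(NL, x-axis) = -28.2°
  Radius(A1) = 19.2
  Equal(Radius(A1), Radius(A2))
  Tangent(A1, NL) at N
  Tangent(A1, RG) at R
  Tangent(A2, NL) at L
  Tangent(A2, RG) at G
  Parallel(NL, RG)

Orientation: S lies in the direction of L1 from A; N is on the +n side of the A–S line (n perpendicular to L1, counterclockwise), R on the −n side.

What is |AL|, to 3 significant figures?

62.2

The slot axis is L1's direction at -28.2°, so u = (cos -28.2°, sin -28.2°) = (0.881, -0.473) and n = (−sin -28.2°, cos -28.2°) = (0.473, 0.881). A is at the origin and S lies 59.2 along u from A, so S = 59.2·u = (52.2, -28.0). Tangency of A1 to both parallel lines with radius 19.2 puts N and R at A ± 19.2·n: N = (9.07, 16.9), R = (-9.07, -16.9). Equal radii place L and G the same way about S: L = S + 19.2·n = (61.2, -11.1), G = S − 19.2·n = (43.1, -44.9). Then |AL| = |L − A| = 62.2.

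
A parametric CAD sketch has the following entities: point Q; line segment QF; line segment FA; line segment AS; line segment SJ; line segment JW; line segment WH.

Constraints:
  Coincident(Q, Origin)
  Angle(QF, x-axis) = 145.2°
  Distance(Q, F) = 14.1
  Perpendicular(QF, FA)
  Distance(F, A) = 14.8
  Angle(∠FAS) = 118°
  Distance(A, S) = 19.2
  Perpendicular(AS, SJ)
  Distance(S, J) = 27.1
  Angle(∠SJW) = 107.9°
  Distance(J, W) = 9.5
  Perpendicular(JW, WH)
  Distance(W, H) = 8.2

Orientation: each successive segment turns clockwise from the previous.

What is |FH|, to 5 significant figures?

17.219

∠SJW = 107.9° gives JW at -168.90° from the x-axis; with |JW| = 9.5, W = (3.4023, -10.812). The perpendicularity gives WH at right angles to JW, so WH runs at 101.10°; with |WH| = 8.2, H = (1.8236, -2.7650). Then |FH| = |H − F| = 17.219.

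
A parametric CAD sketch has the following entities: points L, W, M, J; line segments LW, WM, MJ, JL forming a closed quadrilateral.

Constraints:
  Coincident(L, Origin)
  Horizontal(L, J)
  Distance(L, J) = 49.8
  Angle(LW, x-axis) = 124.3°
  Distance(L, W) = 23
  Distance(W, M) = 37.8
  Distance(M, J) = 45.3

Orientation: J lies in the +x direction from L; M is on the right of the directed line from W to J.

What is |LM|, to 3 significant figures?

14.9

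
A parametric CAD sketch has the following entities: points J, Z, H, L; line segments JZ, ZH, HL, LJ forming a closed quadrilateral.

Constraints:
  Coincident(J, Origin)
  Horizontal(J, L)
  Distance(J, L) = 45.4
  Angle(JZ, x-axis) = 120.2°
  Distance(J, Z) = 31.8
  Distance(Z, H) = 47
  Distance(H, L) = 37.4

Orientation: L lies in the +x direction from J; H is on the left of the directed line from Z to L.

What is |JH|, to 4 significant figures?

45.91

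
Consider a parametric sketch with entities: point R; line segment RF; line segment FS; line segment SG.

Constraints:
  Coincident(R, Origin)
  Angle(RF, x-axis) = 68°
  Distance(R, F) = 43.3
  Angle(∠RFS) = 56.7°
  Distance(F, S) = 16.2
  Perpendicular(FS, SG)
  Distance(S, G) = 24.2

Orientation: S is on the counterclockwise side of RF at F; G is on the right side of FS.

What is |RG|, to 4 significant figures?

60.86

∠RFS = 56.7°, so FS runs at 68.0° + (180° − 56.7°) = 191.3° from the x-axis; with |FS| = 16.2, S = F + 16.2·(cos 191.3°, sin 191.3°) = (0.3345, 36.97). FS is perpendicular to SG; with |SG| = 24.2 on the right of FS, G = S + 24.2·(-0.1959, 0.9806) = (-4.407, 60.70). Then |RG| = |G − R| = 60.86.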